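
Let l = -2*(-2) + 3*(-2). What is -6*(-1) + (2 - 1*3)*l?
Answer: 8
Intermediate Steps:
l = -2 (l = 4 - 6 = -2)
-6*(-1) + (2 - 1*3)*l = -6*(-1) + (2 - 1*3)*(-2) = 6 + (2 - 3)*(-2) = 6 - 1*(-2) = 6 + 2 = 8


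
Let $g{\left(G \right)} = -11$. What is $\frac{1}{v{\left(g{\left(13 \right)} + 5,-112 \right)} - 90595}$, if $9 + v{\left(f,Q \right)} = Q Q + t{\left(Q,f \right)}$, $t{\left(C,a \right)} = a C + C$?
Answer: $- \frac{1}{77500} \approx -1.2903 \cdot 10^{-5}$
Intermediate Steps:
$t{\left(C,a \right)} = C + C a$ ($t{\left(C,a \right)} = C a + C = C + C a$)
$v{\left(f,Q \right)} = -9 + Q^{2} + Q \left(1 + f\right)$ ($v{\left(f,Q \right)} = -9 + \left(Q Q + Q \left(1 + f\right)\right) = -9 + \left(Q^{2} + Q \left(1 + f\right)\right) = -9 + Q^{2} + Q \left(1 + f\right)$)
$\frac{1}{v{\left(g{\left(13 \right)} + 5,-112 \right)} - 90595} = \frac{1}{\left(-9 + \left(-112\right)^{2} - 112 \left(1 + \left(-11 + 5\right)\right)\right) - 90595} = \frac{1}{\left(-9 + 12544 - 112 \left(1 - 6\right)\right) - 90595} = \frac{1}{\left(-9 + 12544 - -560\right) - 90595} = \frac{1}{\left(-9 + 12544 + 560\right) - 90595} = \frac{1}{13095 - 90595} = \frac{1}{-77500} = - \frac{1}{77500}$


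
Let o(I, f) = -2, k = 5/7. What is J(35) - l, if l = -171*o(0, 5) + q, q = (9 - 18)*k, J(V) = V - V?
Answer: -2349/7 ≈ -335.57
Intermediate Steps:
k = 5/7 (k = 5*(1/7) = 5/7 ≈ 0.71429)
J(V) = 0
q = -45/7 (q = (9 - 18)*(5/7) = -9*5/7 = -45/7 ≈ -6.4286)
l = 2349/7 (l = -171*(-2) - 45/7 = 342 - 45/7 = 2349/7 ≈ 335.57)
J(35) - l = 0 - 1*2349/7 = 0 - 2349/7 = -2349/7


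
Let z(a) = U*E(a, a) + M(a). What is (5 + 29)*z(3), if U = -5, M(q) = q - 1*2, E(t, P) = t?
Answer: -476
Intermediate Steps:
M(q) = -2 + q (M(q) = q - 2 = -2 + q)
z(a) = -2 - 4*a (z(a) = -5*a + (-2 + a) = -2 - 4*a)
(5 + 29)*z(3) = (5 + 29)*(-2 - 4*3) = 34*(-2 - 12) = 34*(-14) = -476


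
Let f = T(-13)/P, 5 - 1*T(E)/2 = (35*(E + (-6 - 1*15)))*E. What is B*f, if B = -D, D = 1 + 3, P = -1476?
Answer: -10310/123 ≈ -83.821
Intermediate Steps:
D = 4
T(E) = 10 - 2*E*(-735 + 35*E) (T(E) = 10 - 2*35*(E + (-6 - 1*15))*E = 10 - 2*35*(E + (-6 - 15))*E = 10 - 2*35*(E - 21)*E = 10 - 2*35*(-21 + E)*E = 10 - 2*(-735 + 35*E)*E = 10 - 2*E*(-735 + 35*E))
f = 5155/246 (f = (10 - 70*(-13)**2 + 1470*(-13))/(-1476) = (10 - 70*169 - 19110)*(-1/1476) = (10 - 11830 - 19110)*(-1/1476) = -30930*(-1/1476) = 5155/246 ≈ 20.955)
B = -4 (B = -1*4 = -4)
B*f = -4*5155/246 = -10310/123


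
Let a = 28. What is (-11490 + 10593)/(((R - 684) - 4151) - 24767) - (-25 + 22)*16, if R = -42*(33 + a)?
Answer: 1544769/32164 ≈ 48.028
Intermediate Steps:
R = -2562 (R = -42*(33 + 28) = -42*61 = -2562)
(-11490 + 10593)/(((R - 684) - 4151) - 24767) - (-25 + 22)*16 = (-11490 + 10593)/(((-2562 - 684) - 4151) - 24767) - (-25 + 22)*16 = -897/((-3246 - 4151) - 24767) - (-3)*16 = -897/(-7397 - 24767) - 1*(-48) = -897/(-32164) + 48 = -897*(-1/32164) + 48 = 897/32164 + 48 = 1544769/32164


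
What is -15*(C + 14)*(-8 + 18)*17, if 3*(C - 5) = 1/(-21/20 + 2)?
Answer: -937550/19 ≈ -49345.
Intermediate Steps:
C = 305/57 (C = 5 + 1/(3*(-21/20 + 2)) = 5 + 1/(3*(19/20)) = 5 + (⅓)*(20/19) = 5 + 20/57 = 305/57 ≈ 5.3509)
-15*(C + 14)*(-8 + 18)*17 = -15*(305/57 + 14)*(-8 + 18)*17 = -5515*10/19*17 = -15*11030/57*17 = -55150/19*17 = -937550/19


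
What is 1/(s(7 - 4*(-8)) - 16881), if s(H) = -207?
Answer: -1/17088 ≈ -5.8521e-5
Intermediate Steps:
1/(s(7 - 4*(-8)) - 16881) = 1/(-207 - 16881) = 1/(-17088) = -1/17088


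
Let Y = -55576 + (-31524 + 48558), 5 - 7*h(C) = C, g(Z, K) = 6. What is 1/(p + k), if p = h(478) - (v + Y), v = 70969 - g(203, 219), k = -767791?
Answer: -7/5601957 ≈ -1.2496e-6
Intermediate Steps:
h(C) = 5/7 - C/7
v = 70963 (v = 70969 - 1*6 = 70969 - 6 = 70963)
Y = -38542 (Y = -55576 + 17034 = -38542)
p = -227420/7 (p = (5/7 - 1/7*478) - (70963 - 38542) = (5/7 - 478/7) - 1*32421 = -473/7 - 32421 = -227420/7 ≈ -32489.)
1/(p + k) = 1/(-227420/7 - 767791) = 1/(-5601957/7) = -7/5601957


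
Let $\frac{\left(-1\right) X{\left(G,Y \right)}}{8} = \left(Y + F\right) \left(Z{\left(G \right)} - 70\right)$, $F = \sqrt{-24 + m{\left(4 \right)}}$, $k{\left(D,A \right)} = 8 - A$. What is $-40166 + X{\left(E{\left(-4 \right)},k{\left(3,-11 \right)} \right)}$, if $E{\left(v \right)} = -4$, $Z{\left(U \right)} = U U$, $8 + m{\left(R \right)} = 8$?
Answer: $-31958 + 864 i \sqrt{6} \approx -31958.0 + 2116.4 i$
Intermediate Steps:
$m{\left(R \right)} = 0$ ($m{\left(R \right)} = -8 + 8 = 0$)
$Z{\left(U \right)} = U^{2}$
$F = 2 i \sqrt{6}$ ($F = \sqrt{-24 + 0} = \sqrt{-24} = 2 i \sqrt{6} \approx 4.899 i$)
$X{\left(G,Y \right)} = - 8 \left(-70 + G^{2}\right) \left(Y + 2 i \sqrt{6}\right)$ ($X{\left(G,Y \right)} = - 8 \left(Y + 2 i \sqrt{6}\right) \left(G^{2} - 70\right) = - 8 \left(Y + 2 i \sqrt{6}\right) \left(-70 + G^{2}\right) = - 8 \left(-70 + G^{2}\right) \left(Y + 2 i \sqrt{6}\right)$)
$-40166 + X{\left(E{\left(-4 \right)},k{\left(3,-11 \right)} \right)} = -40166 - \left(- 560 \left(8 - -11\right) - 1120 i \sqrt{6} + 8 \left(8 - -11\right) \left(-4\right)^{2} + 16 i \sqrt{6} \left(-4\right)^{2}\right) = -40166 - \left(- 560 \left(8 + 11\right) - 1120 i \sqrt{6} + 8 \left(8 + 11\right) 16 + 16 i \sqrt{6} \cdot 16\right) = -40166 + \left(560 \cdot 19 - 152 \cdot 16 + 1120 i \sqrt{6} - 256 i \sqrt{6}\right) = -40166 + \left(10640 - 2432 + 1120 i \sqrt{6} - 256 i \sqrt{6}\right) = -40166 + \left(8208 + 864 i \sqrt{6}\right) = -31958 + 864 i \sqrt{6}$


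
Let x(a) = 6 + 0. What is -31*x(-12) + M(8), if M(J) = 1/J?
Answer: -1487/8 ≈ -185.88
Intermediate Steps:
x(a) = 6
-31*x(-12) + M(8) = -31*6 + 1/8 = -186 + 1/8 = -1487/8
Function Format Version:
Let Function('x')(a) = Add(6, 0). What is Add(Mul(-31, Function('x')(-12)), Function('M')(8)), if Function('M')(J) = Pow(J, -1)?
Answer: Rational(-1487, 8) ≈ -185.88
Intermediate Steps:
Function('x')(a) = 6
Add(Mul(-31, Function('x')(-12)), Function('M')(8)) = Add(Mul(-31, 6), Pow(8, -1)) = Add(-186, Rational(1, 8)) = Rational(-1487, 8)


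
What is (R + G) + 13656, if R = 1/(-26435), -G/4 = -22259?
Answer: 2714663019/26435 ≈ 1.0269e+5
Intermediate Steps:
G = 89036 (G = -4*(-22259) = 89036)
R = -1/26435 ≈ -3.7829e-5
(R + G) + 13656 = (-1/26435 + 89036) + 13656 = 2353666659/26435 + 13656 = 2714663019/26435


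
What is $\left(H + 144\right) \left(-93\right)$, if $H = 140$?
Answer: $-26412$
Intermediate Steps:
$\left(H + 144\right) \left(-93\right) = \left(140 + 144\right) \left(-93\right) = 284 \left(-93\right) = -26412$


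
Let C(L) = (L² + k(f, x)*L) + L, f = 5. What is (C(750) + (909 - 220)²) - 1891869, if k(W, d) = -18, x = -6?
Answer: -867398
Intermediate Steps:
C(L) = L² - 17*L (C(L) = (L² - 18*L) + L = L² - 17*L)
(C(750) + (909 - 220)²) - 1891869 = (750*(-17 + 750) + (909 - 220)²) - 1891869 = (750*733 + 689²) - 1891869 = (549750 + 474721) - 1891869 = 1024471 - 1891869 = -867398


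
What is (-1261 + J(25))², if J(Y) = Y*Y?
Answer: 404496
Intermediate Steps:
J(Y) = Y²
(-1261 + J(25))² = (-1261 + 25²)² = (-1261 + 625)² = (-636)² = 404496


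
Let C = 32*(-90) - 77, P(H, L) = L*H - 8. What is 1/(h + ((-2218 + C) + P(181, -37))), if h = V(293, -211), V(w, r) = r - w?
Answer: -1/12384 ≈ -8.0749e-5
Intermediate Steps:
P(H, L) = -8 + H*L (P(H, L) = H*L - 8 = -8 + H*L)
C = -2957 (C = -2880 - 77 = -2957)
h = -504 (h = -211 - 1*293 = -211 - 293 = -504)
1/(h + ((-2218 + C) + P(181, -37))) = 1/(-504 + ((-2218 - 2957) + (-8 + 181*(-37)))) = 1/(-504 + (-5175 + (-8 - 6697))) = 1/(-504 + (-5175 - 6705)) = 1/(-504 - 11880) = 1/(-12384) = -1/12384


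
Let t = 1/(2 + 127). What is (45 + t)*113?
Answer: 656078/129 ≈ 5085.9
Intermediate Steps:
t = 1/129 ≈ 0.0077519
(45 + t)*113 = (45 + 1/129)*113 = (5806/129)*113 = 656078/129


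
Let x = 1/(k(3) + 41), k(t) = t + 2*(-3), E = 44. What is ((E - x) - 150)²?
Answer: 16232841/1444 ≈ 11242.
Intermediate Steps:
k(t) = -6 + t (k(t) = t - 6 = -6 + t)
x = 1/38 (x = 1/((-6 + 3) + 41) = 1/(-3 + 41) = 1/38 ≈ 0.026316)
((E - x) - 150)² = ((44 - 1*1/38) - 150)² = ((44 - 1/38) - 150)² = (1671/38 - 150)² = (-4029/38)² = 16232841/1444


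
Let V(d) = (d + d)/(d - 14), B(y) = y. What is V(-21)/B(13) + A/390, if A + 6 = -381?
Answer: -9/10 ≈ -0.90000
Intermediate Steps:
A = -387 (A = -6 - 381 = -387)
V(d) = 2*d/(-14 + d) (V(d) = (2*d)/(-14 + d) = 2*d/(-14 + d))
V(-21)/B(13) + A/390 = (2*(-21)/(-14 - 21))/13 - 387/390 = (2*(-21)/(-35))*(1/13) - 387*1/390 = (2*(-21)*(-1/35))*(1/13) - 129/130 = (6/5)*(1/13) - 129/130 = 6/65 - 129/130 = -9/10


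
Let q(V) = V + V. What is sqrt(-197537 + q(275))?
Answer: I*sqrt(196987) ≈ 443.83*I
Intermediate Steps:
q(V) = 2*V
sqrt(-197537 + q(275)) = sqrt(-197537 + 2*275) = sqrt(-197537 + 550) = sqrt(-196987) = I*sqrt(196987)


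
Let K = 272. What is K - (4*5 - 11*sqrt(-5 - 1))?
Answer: 252 + 11*I*sqrt(6) ≈ 252.0 + 26.944*I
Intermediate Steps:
K - (4*5 - 11*sqrt(-5 - 1)) = 272 - (4*5 - 11*sqrt(-5 - 1)) = 272 - (20 - 11*I*sqrt(6)) = 272 + (-20 + 11*I*sqrt(6)) = 252 + 11*I*sqrt(6)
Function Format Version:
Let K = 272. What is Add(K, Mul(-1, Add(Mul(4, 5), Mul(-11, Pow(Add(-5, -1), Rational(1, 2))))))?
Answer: Add(252, Mul(11, I, Pow(6, Rational(1, 2)))) ≈ Add(252.00, Mul(26.944, I))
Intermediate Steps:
Add(K, Mul(-1, Add(Mul(4, 5), Mul(-11, Pow(Add(-5, -1), Rational(1, 2)))))) = Add(272, Mul(-1, Add(Mul(4, 5), Mul(-11, Pow(Add(-5, -1), Rational(1, 2)))))) = Add(272, Mul(-1, Add(20, Mul(-11, Pow(-6, Rational(1, 2)))))) = Add(272, Mul(-1, Add(20, Mul(-11, Mul(I, Pow(6, Rational(1, 2))))))) = Add(272, Mul(-1, Add(20, Mul(-11, I, Pow(6, Rational(1, 2)))))) = Add(272, Add(-20, Mul(11, I, Pow(6, Rational(1, 2))))) = Add(252, Mul(11, I, Pow(6, Rational(1, 2))))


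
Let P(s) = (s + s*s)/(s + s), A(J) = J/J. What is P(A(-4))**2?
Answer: 1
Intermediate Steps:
A(J) = 1
P(s) = (s + s**2)/(2*s) (P(s) = (s + s**2)/((2*s)) = (s + s**2)*(1/(2*s)) = (s + s**2)/(2*s))
P(A(-4))**2 = (1/2 + (1/2)*1)**2 = (1/2 + 1/2)**2 = 1**2 = 1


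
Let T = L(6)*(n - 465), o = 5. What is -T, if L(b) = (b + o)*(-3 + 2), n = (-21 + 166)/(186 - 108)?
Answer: -397375/78 ≈ -5094.6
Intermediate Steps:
n = 145/78 ≈ 1.8590
L(b) = -5 - b (L(b) = (b + 5)*(-3 + 2) = (5 + b)*(-1) = -5 - b)
T = 397375/78 (T = (-5 - 1*6)*(145/78 - 465) = (-5 - 6)*(-36125/78) = -11*(-36125/78) = 397375/78 ≈ 5094.6)
-T = -1*397375/78 = -397375/78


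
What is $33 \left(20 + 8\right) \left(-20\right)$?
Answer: $-18480$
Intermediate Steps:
$33 \left(20 + 8\right) \left(-20\right) = 33 \cdot 28 \left(-20\right) = 924 \left(-20\right) = -18480$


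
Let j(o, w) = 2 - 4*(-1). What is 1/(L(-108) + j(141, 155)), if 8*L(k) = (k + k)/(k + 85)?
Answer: 23/165 ≈ 0.13939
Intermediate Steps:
L(k) = k/(4*(85 + k)) (L(k) = ((k + k)/(k + 85))/8 = ((2*k)/(85 + k))/8 = (2*k/(85 + k))/8 = k/(4*(85 + k)))
j(o, w) = 6 (j(o, w) = 2 + 4 = 6)
1/(L(-108) + j(141, 155)) = 1/((¼)*(-108)/(85 - 108) + 6) = 1/((¼)*(-108)/(-23) + 6) = 1/((¼)*(-108)*(-1/23) + 6) = 1/(27/23 + 6) = 1/(165/23) = 23/165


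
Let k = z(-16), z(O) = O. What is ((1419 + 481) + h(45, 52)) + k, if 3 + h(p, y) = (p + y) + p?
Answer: 2023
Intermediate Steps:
k = -16
h(p, y) = -3 + y + 2*p (h(p, y) = -3 + ((p + y) + p) = -3 + (y + 2*p) = -3 + y + 2*p)
((1419 + 481) + h(45, 52)) + k = ((1419 + 481) + (-3 + 52 + 2*45)) - 16 = (1900 + (-3 + 52 + 90)) - 16 = (1900 + 139) - 16 = 2039 - 16 = 2023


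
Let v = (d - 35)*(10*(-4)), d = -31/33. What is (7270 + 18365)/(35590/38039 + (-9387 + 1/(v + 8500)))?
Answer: -187117644900/68511731737 ≈ -2.7312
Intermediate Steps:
d = -31/33 (d = -31*1/33 = -31/33 ≈ -0.93939)
v = 47440/33 (v = (-31/33 - 35)*(10*(-4)) = -1186/33*(-40) = 47440/33 ≈ 1437.6)
(7270 + 18365)/(35590/38039 + (-9387 + 1/(v + 8500))) = (7270 + 18365)/(35590/38039 + (-9387 + 1/(47440/33 + 8500))) = 25635/(35590*(1/38039) + (-9387 + 1/(327940/33))) = 25635/(35590/38039 + (-9387 + 33/327940)) = 25635/(35590/38039 - 3078372747/327940) = 25635/(-117086549538533/12474509660) = 25635*(-12474509660/117086549538533) = -187117644900/68511731737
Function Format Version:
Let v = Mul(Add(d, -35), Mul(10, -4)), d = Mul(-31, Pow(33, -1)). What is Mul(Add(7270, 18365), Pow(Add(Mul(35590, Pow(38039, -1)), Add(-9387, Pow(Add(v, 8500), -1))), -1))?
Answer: Rational(-187117644900, 68511731737) ≈ -2.7312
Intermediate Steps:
d = Rational(-31, 33) (d = Mul(-31, Rational(1, 33)) = Rational(-31, 33) ≈ -0.93939)
v = Rational(47440, 33) (v = Mul(Add(Rational(-31, 33), -35), Mul(10, -4)) = Mul(Rational(-1186, 33), -40) = Rational(47440, 33) ≈ 1437.6)
Mul(Add(7270, 18365), Pow(Add(Mul(35590, Pow(38039, -1)), Add(-9387, Pow(Add(v, 8500), -1))), -1)) = Mul(Add(7270, 18365), Pow(Add(Mul(35590, Pow(38039, -1)), Add(-9387, Pow(Add(Rational(47440, 33), 8500), -1))), -1)) = Mul(25635, Pow(Add(Mul(35590, Rational(1, 38039)), Add(-9387, Pow(Rational(327940, 33), -1))), -1)) = Mul(25635, Pow(Add(Rational(35590, 38039), Add(-9387, Rational(33, 327940))), -1)) = Mul(25635, Pow(Add(Rational(35590, 38039), Rational(-3078372747, 327940)), -1)) = Mul(25635, Pow(Rational(-117086549538533, 12474509660), -1)) = Mul(25635, Rational(-12474509660, 117086549538533)) = Rational(-187117644900, 68511731737)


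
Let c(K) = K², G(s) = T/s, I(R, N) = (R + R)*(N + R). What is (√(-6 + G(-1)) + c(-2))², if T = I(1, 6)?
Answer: -4 + 16*I*√5 ≈ -4.0 + 35.777*I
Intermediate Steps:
I(R, N) = 2*R*(N + R) (I(R, N) = (2*R)*(N + R) = 2*R*(N + R))
T = 14 (T = 2*1*(6 + 1) = 2*1*7 = 14)
G(s) = 14/s
(√(-6 + G(-1)) + c(-2))² = (√(-6 + 14/(-1)) + (-2)²)² = (√(-6 + 14*(-1)) + 4)² = (√(-6 - 14) + 4)² = (√(-20) + 4)² = (2*I*√5 + 4)² = (4 + 2*I*√5)²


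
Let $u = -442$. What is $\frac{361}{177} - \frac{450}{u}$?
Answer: $\frac{119606}{39117} \approx 3.0576$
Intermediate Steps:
$\frac{361}{177} - \frac{450}{u} = \frac{361}{177} - \frac{450}{-442} = 361 \cdot \frac{1}{177} - - \frac{225}{221} = \frac{361}{177} + \frac{225}{221} = \frac{119606}{39117}$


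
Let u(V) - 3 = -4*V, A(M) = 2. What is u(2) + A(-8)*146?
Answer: 287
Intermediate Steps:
u(V) = 3 - 4*V
u(2) + A(-8)*146 = (3 - 4*2) + 2*146 = (3 - 8) + 292 = -5 + 292 = 287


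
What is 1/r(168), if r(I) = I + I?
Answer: 1/336 ≈ 0.0029762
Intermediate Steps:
r(I) = 2*I
1/r(168) = 1/(2*168) = 1/336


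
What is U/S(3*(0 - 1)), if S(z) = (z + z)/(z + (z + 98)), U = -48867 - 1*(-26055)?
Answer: 349784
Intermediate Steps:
U = -22812 (U = -48867 + 26055 = -22812)
S(z) = 2*z/(98 + 2*z) (S(z) = (2*z)/(z + (98 + z)) = (2*z)/(98 + 2*z) = 2*z/(98 + 2*z))
U/S(3*(0 - 1)) = -22812*(49 + 3*(0 - 1))/(3*(0 - 1)) = -22812/((3*(-1))/(49 + 3*(-1))) = -22812/((-3/(49 - 3))) = -22812/((-3/46)) = -22812/((-3*1/46)) = -22812/(-3/46) = -22812*(-46/3) = 349784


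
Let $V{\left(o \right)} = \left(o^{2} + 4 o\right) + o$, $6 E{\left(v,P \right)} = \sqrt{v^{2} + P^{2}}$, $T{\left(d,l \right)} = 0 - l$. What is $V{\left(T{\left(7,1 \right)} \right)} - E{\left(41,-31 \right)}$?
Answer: $-4 - \frac{\sqrt{2642}}{6} \approx -12.567$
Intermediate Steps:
$T{\left(d,l \right)} = - l$
$E{\left(v,P \right)} = \frac{\sqrt{P^{2} + v^{2}}}{6}$ ($E{\left(v,P \right)} = \frac{\sqrt{v^{2} + P^{2}}}{6} = \frac{\sqrt{P^{2} + v^{2}}}{6}$)
$V{\left(o \right)} = o^{2} + 5 o$
$V{\left(T{\left(7,1 \right)} \right)} - E{\left(41,-31 \right)} = \left(-1\right) 1 \left(5 - 1\right) - \frac{\sqrt{\left(-31\right)^{2} + 41^{2}}}{6} = - (5 - 1) - \frac{\sqrt{961 + 1681}}{6} = \left(-1\right) 4 - \frac{\sqrt{2642}}{6} = -4 - \frac{\sqrt{2642}}{6}$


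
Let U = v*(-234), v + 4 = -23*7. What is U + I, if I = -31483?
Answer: 7127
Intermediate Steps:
v = -165 (v = -4 - 23*7 = -4 - 161 = -165)
U = 38610 (U = -165*(-234) = 38610)
U + I = 38610 - 31483 = 7127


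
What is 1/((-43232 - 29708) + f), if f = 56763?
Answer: -1/16177 ≈ -6.1816e-5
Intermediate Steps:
1/((-43232 - 29708) + f) = 1/((-43232 - 29708) + 56763) = 1/(-72940 + 56763) = 1/(-16177) = -1/16177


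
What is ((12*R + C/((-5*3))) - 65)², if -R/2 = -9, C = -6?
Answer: 573049/25 ≈ 22922.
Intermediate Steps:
R = 18 (R = -2*(-9) = 18)
((12*R + C/((-5*3))) - 65)² = ((12*18 - 6/((-5*3))) - 65)² = ((216 - 6/(-15)) - 65)² = ((216 - 6*(-1/15)) - 65)² = ((216 + ⅖) - 65)² = (1082/5 - 65)² = (757/5)² = 573049/25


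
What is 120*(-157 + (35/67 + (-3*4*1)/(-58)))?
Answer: -36436080/1943 ≈ -18753.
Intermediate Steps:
120*(-157 + (35/67 + (-3*4*1)/(-58))) = 120*(-157 + (35*(1/67) - 12*1*(-1/58))) = 120*(-157 + (35/67 - 12*(-1/58))) = 120*(-157 + (35/67 + 6/29)) = 120*(-157 + 1417/1943) = 120*(-303634/1943) = -36436080/1943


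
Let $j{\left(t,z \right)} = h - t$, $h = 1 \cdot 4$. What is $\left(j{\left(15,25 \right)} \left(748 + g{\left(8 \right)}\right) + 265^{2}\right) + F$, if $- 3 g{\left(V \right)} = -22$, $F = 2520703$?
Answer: $\frac{7747858}{3} \approx 2.5826 \cdot 10^{6}$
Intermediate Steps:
$h = 4$
$j{\left(t,z \right)} = 4 - t$
$g{\left(V \right)} = \frac{22}{3}$ ($g{\left(V \right)} = \left(- \frac{1}{3}\right) \left(-22\right) = \frac{22}{3}$)
$\left(j{\left(15,25 \right)} \left(748 + g{\left(8 \right)}\right) + 265^{2}\right) + F = \left(\left(4 - 15\right) \left(748 + \frac{22}{3}\right) + 265^{2}\right) + 2520703 = \left(\left(4 - 15\right) \frac{2266}{3} + 70225\right) + 2520703 = \left(\left(-11\right) \frac{2266}{3} + 70225\right) + 2520703 = \left(- \frac{24926}{3} + 70225\right) + 2520703 = \frac{185749}{3} + 2520703 = \frac{7747858}{3}$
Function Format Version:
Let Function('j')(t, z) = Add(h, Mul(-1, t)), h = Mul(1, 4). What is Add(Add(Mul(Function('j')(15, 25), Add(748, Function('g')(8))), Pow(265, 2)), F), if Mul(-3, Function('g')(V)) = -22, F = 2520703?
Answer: Rational(7747858, 3) ≈ 2.5826e+6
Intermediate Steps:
h = 4
Function('j')(t, z) = Add(4, Mul(-1, t))
Function('g')(V) = Rational(22, 3) (Function('g')(V) = Mul(Rational(-1, 3), -22) = Rational(22, 3))
Add(Add(Mul(Function('j')(15, 25), Add(748, Function('g')(8))), Pow(265, 2)), F) = Add(Add(Mul(Add(4, Mul(-1, 15)), Add(748, Rational(22, 3))), Pow(265, 2)), 2520703) = Add(Add(Mul(Add(4, -15), Rational(2266, 3)), 70225), 2520703) = Add(Add(Mul(-11, Rational(2266, 3)), 70225), 2520703) = Add(Add(Rational(-24926, 3), 70225), 2520703) = Add(Rational(185749, 3), 2520703) = Rational(7747858, 3)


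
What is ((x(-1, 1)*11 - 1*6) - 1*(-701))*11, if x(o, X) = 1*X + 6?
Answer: 8492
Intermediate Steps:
x(o, X) = 6 + X (x(o, X) = X + 6 = 6 + X)
((x(-1, 1)*11 - 1*6) - 1*(-701))*11 = (((6 + 1)*11 - 1*6) - 1*(-701))*11 = ((7*11 - 6) + 701)*11 = ((77 - 6) + 701)*11 = (71 + 701)*11 = 772*11 = 8492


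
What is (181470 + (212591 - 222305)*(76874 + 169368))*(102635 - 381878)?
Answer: 667897126358274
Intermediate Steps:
(181470 + (212591 - 222305)*(76874 + 169368))*(102635 - 381878) = (181470 - 9714*246242)*(-279243) = (181470 - 2391994788)*(-279243) = -2391813318*(-279243) = 667897126358274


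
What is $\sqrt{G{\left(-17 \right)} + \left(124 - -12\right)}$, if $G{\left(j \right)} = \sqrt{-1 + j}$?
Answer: $\sqrt{136 + 3 i \sqrt{2}} \approx 11.663 + 0.1819 i$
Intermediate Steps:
$\sqrt{G{\left(-17 \right)} + \left(124 - -12\right)} = \sqrt{\sqrt{-1 - 17} + \left(124 - -12\right)} = \sqrt{\sqrt{-18} + \left(124 + 12\right)} = \sqrt{3 i \sqrt{2} + 136} = \sqrt{136 + 3 i \sqrt{2}}$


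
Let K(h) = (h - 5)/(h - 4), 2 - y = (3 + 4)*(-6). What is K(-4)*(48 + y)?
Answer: 207/2 ≈ 103.50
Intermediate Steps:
y = 44 (y = 2 - (3 + 4)*(-6) = 2 - 7*(-6) = 2 - 1*(-42) = 2 + 42 = 44)
K(h) = (-5 + h)/(-4 + h)
K(-4)*(48 + y) = ((-5 - 4)/(-4 - 4))*(48 + 44) = (-9/(-8))*92 = -⅛*(-9)*92 = (9/8)*92 = 207/2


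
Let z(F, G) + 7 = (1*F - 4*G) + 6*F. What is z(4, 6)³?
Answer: -27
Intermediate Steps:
z(F, G) = -7 - 4*G + 7*F (z(F, G) = -7 + ((1*F - 4*G) + 6*F) = -7 + ((F - 4*G) + 6*F) = -7 + (-4*G + 7*F) = -7 - 4*G + 7*F)
z(4, 6)³ = (-7 - 4*6 + 7*4)³ = (-7 - 24 + 28)³ = (-3)³ = -27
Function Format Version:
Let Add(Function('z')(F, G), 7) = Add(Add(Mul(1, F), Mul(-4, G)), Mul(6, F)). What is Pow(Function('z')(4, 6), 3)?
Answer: -27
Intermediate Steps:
Function('z')(F, G) = Add(-7, Mul(-4, G), Mul(7, F)) (Function('z')(F, G) = Add(-7, Add(Add(Mul(1, F), Mul(-4, G)), Mul(6, F))) = Add(-7, Add(Add(F, Mul(-4, G)), Mul(6, F))) = Add(-7, Add(Mul(-4, G), Mul(7, F))) = Add(-7, Mul(-4, G), Mul(7, F)))
Pow(Function('z')(4, 6), 3) = Pow(Add(-7, Mul(-4, 6), Mul(7, 4)), 3) = Pow(Add(-7, -24, 28), 3) = Pow(-3, 3) = -27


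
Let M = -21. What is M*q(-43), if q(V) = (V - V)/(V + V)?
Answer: 0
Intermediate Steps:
q(V) = 0 (q(V) = 0/((2*V)) = 0*(1/(2*V)) = 0)
M*q(-43) = -21*0 = 0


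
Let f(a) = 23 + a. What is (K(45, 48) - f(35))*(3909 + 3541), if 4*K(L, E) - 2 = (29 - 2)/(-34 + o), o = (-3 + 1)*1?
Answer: -3438175/8 ≈ -4.2977e+5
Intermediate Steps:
o = -2 (o = -2*1 = -2)
K(L, E) = 5/16 (K(L, E) = 1/2 + ((29 - 2)/(-34 - 2))/4 = 1/2 + (27/(-36))/4 = 1/2 + (27*(-1/36))/4 = 1/2 + (1/4)*(-3/4) = 1/2 - 3/16 = 5/16)
(K(45, 48) - f(35))*(3909 + 3541) = (5/16 - (23 + 35))*(3909 + 3541) = (5/16 - 1*58)*7450 = (5/16 - 58)*7450 = -923/16*7450 = -3438175/8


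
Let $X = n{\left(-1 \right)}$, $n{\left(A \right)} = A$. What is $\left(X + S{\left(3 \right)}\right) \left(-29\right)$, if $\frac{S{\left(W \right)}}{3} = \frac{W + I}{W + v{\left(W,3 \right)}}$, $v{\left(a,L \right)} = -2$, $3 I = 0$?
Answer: $-232$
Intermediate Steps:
$I = 0$ ($I = \frac{1}{3} \cdot 0 = 0$)
$X = -1$
$S{\left(W \right)} = \frac{3 W}{-2 + W}$ ($S{\left(W \right)} = 3 \frac{W + 0}{W - 2} = 3 \frac{W}{-2 + W} = \frac{3 W}{-2 + W}$)
$\left(X + S{\left(3 \right)}\right) \left(-29\right) = \left(-1 + 3 \cdot 3 \frac{1}{-2 + 3}\right) \left(-29\right) = \left(-1 + 3 \cdot 3 \cdot 1^{-1}\right) \left(-29\right) = \left(-1 + 3 \cdot 3 \cdot 1\right) \left(-29\right) = \left(-1 + 9\right) \left(-29\right) = 8 \left(-29\right) = -232$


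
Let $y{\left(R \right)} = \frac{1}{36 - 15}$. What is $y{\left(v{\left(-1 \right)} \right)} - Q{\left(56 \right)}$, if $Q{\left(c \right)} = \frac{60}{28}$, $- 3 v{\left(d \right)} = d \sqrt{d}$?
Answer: $- \frac{44}{21} \approx -2.0952$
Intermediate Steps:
$v{\left(d \right)} = - \frac{d^{\frac{3}{2}}}{3}$ ($v{\left(d \right)} = - \frac{d \sqrt{d}}{3} = - \frac{d^{\frac{3}{2}}}{3}$)
$Q{\left(c \right)} = \frac{15}{7}$ ($Q{\left(c \right)} = 60 \cdot \frac{1}{28} = \frac{15}{7}$)
$y{\left(R \right)} = \frac{1}{21}$
$y{\left(v{\left(-1 \right)} \right)} - Q{\left(56 \right)} = \frac{1}{21} - \frac{15}{7} = - \frac{44}{21}$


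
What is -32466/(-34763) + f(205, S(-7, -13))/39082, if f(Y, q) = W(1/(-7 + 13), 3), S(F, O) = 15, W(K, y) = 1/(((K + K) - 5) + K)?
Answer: 5709728191/6113734047 ≈ 0.93392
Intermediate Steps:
W(K, y) = 1/(-5 + 3*K) (W(K, y) = 1/((2*K - 5) + K) = 1/((-5 + 2*K) + K) = 1/(-5 + 3*K))
f(Y, q) = -2/9 (f(Y, q) = 1/(-5 + 3/(-7 + 13)) = 1/(-5 + 3/6) = 1/(-5 + 3*(⅙)) = 1/(-5 + ½) = 1/(-9/2) = -2/9)
-32466/(-34763) + f(205, S(-7, -13))/39082 = -32466/(-34763) - 2/9/39082 = -32466*(-1/34763) - 2/9*1/39082 = 32466/34763 - 1/175869 = 5709728191/6113734047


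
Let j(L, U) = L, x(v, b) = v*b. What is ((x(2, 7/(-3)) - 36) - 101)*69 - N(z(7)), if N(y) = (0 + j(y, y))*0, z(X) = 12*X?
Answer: -9775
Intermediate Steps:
x(v, b) = b*v
N(y) = 0 (N(y) = (0 + y)*0 = y*0 = 0)
((x(2, 7/(-3)) - 36) - 101)*69 - N(z(7)) = (((7/(-3))*2 - 36) - 101)*69 - 1*0 = (((7*(-1/3))*2 - 36) - 101)*69 + 0 = ((-7/3*2 - 36) - 101)*69 + 0 = ((-14/3 - 36) - 101)*69 + 0 = (-122/3 - 101)*69 + 0 = -425/3*69 + 0 = -9775 + 0 = -9775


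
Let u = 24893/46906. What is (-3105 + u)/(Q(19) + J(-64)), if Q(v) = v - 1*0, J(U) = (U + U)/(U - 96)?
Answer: -728091185/4643694 ≈ -156.79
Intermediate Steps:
J(U) = 2*U/(-96 + U) (J(U) = (2*U)/(-96 + U) = 2*U/(-96 + U))
Q(v) = v (Q(v) = v + 0 = v)
u = 24893/46906 (u = 24893*(1/46906) = 24893/46906 ≈ 0.53070)
(-3105 + u)/(Q(19) + J(-64)) = (-3105 + 24893/46906)/(19 + 2*(-64)/(-96 - 64)) = -145618237/(46906*(19 + 2*(-64)/(-160))) = -145618237/(46906*(19 + 2*(-64)*(-1/160))) = -145618237/(46906*(19 + 4/5)) = -145618237/(46906*99/5) = -145618237/46906*5/99 = -728091185/4643694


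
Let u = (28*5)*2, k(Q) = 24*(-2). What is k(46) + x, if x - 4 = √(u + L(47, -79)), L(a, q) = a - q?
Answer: -44 + √406 ≈ -23.851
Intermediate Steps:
k(Q) = -48
u = 280 (u = 140*2 = 280)
x = 4 + √406 (x = 4 + √(280 + (47 - 1*(-79))) = 4 + √(280 + (47 + 79)) = 4 + √(280 + 126) = 4 + √406 ≈ 24.149)
k(46) + x = -48 + (4 + √406) = -44 + √406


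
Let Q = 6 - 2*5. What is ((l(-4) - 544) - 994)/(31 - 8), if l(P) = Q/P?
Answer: -1537/23 ≈ -66.826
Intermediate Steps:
Q = -4 (Q = 6 - 10 = -4)
l(P) = -4/P
((l(-4) - 544) - 994)/(31 - 8) = ((-4/(-4) - 544) - 994)/(31 - 8) = ((-4*(-1/4) - 544) - 994)/23 = ((1 - 544) - 994)/23 = (-543 - 994)/23 = (1/23)*(-1537) = -1537/23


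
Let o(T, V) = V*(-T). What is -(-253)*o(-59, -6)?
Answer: -89562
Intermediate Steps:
o(T, V) = -T*V
-(-253)*o(-59, -6) = -(-253)*(-1*(-59)*(-6)) = -(-253)*(-354) = -1*89562 = -89562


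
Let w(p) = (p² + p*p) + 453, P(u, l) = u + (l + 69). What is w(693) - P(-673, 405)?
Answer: 961150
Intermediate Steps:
P(u, l) = 69 + l + u (P(u, l) = u + (69 + l) = 69 + l + u)
w(p) = 453 + 2*p² (w(p) = (p² + p²) + 453 = 2*p² + 453 = 453 + 2*p²)
w(693) - P(-673, 405) = (453 + 2*693²) - (69 + 405 - 673) = (453 + 2*480249) - 1*(-199) = (453 + 960498) + 199 = 960951 + 199 = 961150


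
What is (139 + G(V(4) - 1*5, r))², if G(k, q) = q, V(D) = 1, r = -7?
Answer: 17424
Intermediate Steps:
(139 + G(V(4) - 1*5, r))² = (139 - 7)² = 132² = 17424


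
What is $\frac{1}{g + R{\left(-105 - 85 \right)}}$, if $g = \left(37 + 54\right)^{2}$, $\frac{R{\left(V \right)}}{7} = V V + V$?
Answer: $\frac{1}{259651} \approx 3.8513 \cdot 10^{-6}$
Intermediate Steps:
$R{\left(V \right)} = 7 V + 7 V^{2}$ ($R{\left(V \right)} = 7 \left(V V + V\right) = 7 \left(V^{2} + V\right) = 7 \left(V + V^{2}\right) = 7 V + 7 V^{2}$)
$g = 8281$ ($g = 91^{2} = 8281$)
$\frac{1}{g + R{\left(-105 - 85 \right)}} = \frac{1}{8281 + 7 \left(-105 - 85\right) \left(1 - 190\right)} = \frac{1}{8281 + 7 \left(-190\right) \left(1 - 190\right)} = \frac{1}{8281 + 7 \left(-190\right) \left(-189\right)} = \frac{1}{8281 + 251370} = \frac{1}{259651}$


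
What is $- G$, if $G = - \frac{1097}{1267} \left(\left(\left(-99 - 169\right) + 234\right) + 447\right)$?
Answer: $\frac{64723}{181} \approx 357.59$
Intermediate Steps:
$G = - \frac{64723}{181}$ ($G = \left(-1097\right) \frac{1}{1267} \left(\left(-268 + 234\right) + 447\right) = - \frac{1097 \left(-34 + 447\right)}{1267} = \left(- \frac{1097}{1267}\right) 413 = - \frac{64723}{181} \approx -357.59$)
$- G = \left(-1\right) \left(- \frac{64723}{181}\right) = \frac{64723}{181}$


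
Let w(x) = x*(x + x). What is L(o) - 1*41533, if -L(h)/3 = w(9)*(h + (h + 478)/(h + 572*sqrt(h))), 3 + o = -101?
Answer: 245781161/27274 + 166617*I*sqrt(26)/27274 ≈ 9011.6 + 31.15*I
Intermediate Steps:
o = -104 (o = -3 - 101 = -104)
w(x) = 2*x**2 (w(x) = x*(2*x) = 2*x**2)
L(h) = -486*h - 486*(478 + h)/(h + 572*sqrt(h)) (L(h) = -3*2*9**2*(h + (h + 478)/(h + 572*sqrt(h))) = -3*2*81*(h + (478 + h)/(h + 572*sqrt(h))) = -486*(h + (478 + h)/(h + 572*sqrt(h))) = -3*(162*h + 162*(478 + h)/(h + 572*sqrt(h))) = -486*h - 486*(478 + h)/(h + 572*sqrt(h)))
L(o) - 1*41533 = 486*(-478 - 1*(-104) - 1*(-104)**2 - (-118976)*I*sqrt(26))/(-104 + 572*sqrt(-104)) - 1*41533 = 486*(-478 + 104 - 1*10816 - (-118976)*I*sqrt(26))/(-104 + 572*(2*I*sqrt(26))) - 41533 = 486*(-478 + 104 - 10816 + 118976*I*sqrt(26))/(-104 + 1144*I*sqrt(26)) - 41533 = 486*(-11190 + 118976*I*sqrt(26))/(-104 + 1144*I*sqrt(26)) - 41533 = -41533 + 486*(-11190 + 118976*I*sqrt(26))/(-104 + 1144*I*sqrt(26))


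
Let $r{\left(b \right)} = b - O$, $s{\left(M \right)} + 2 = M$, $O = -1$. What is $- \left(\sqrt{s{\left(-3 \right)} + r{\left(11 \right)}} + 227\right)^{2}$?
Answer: $- \left(227 + \sqrt{7}\right)^{2} \approx -52737.0$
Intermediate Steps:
$s{\left(M \right)} = -2 + M$
$r{\left(b \right)} = 1 + b$ ($r{\left(b \right)} = b - -1 = b + 1 = 1 + b$)
$- \left(\sqrt{s{\left(-3 \right)} + r{\left(11 \right)}} + 227\right)^{2} = - \left(\sqrt{\left(-2 - 3\right) + \left(1 + 11\right)} + 227\right)^{2} = - \left(\sqrt{-5 + 12} + 227\right)^{2} = - \left(\sqrt{7} + 227\right)^{2} = - \left(227 + \sqrt{7}\right)^{2}$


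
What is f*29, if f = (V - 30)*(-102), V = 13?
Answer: 50286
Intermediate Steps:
f = 1734 (f = (13 - 30)*(-102) = -17*(-102) = 1734)
f*29 = 1734*29 = 50286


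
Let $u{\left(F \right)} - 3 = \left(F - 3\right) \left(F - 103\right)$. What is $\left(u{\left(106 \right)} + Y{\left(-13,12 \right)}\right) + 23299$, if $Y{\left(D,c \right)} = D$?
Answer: $23598$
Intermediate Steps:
$u{\left(F \right)} = 3 + \left(-103 + F\right) \left(-3 + F\right)$ ($u{\left(F \right)} = 3 + \left(F - 3\right) \left(F - 103\right) = 3 + \left(-3 + F\right) \left(-103 + F\right) = 3 + \left(-103 + F\right) \left(-3 + F\right)$)
$\left(u{\left(106 \right)} + Y{\left(-13,12 \right)}\right) + 23299 = \left(\left(312 + 106^{2} - 11236\right) - 13\right) + 23299 = \left(\left(312 + 11236 - 11236\right) - 13\right) + 23299 = \left(312 - 13\right) + 23299 = 299 + 23299 = 23598$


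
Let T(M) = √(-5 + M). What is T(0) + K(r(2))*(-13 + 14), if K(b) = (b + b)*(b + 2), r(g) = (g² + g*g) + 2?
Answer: 240 + I*√5 ≈ 240.0 + 2.2361*I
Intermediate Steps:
r(g) = 2 + 2*g² (r(g) = (g² + g²) + 2 = 2*g² + 2 = 2 + 2*g²)
K(b) = 2*b*(2 + b) (K(b) = (2*b)*(2 + b) = 2*b*(2 + b))
T(0) + K(r(2))*(-13 + 14) = √(-5 + 0) + (2*(2 + 2*2²)*(2 + (2 + 2*2²)))*(-13 + 14) = √(-5) + (2*(2 + 2*4)*(2 + (2 + 2*4)))*1 = I*√5 + (2*(2 + 8)*(2 + (2 + 8)))*1 = I*√5 + (2*10*(2 + 10))*1 = I*√5 + (2*10*12)*1 = I*√5 + 240*1 = I*√5 + 240 = 240 + I*√5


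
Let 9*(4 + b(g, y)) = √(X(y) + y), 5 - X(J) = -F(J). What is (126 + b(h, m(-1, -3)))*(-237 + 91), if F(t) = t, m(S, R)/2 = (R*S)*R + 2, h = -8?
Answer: -17812 - 146*I*√23/9 ≈ -17812.0 - 77.799*I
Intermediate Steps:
m(S, R) = 4 + 2*S*R² (m(S, R) = 2*((R*S)*R + 2) = 2*(S*R² + 2) = 2*(2 + S*R²) = 4 + 2*S*R²)
X(J) = 5 + J (X(J) = 5 - (-1)*J = 5 + J)
b(g, y) = -4 + √(5 + 2*y)/9 (b(g, y) = -4 + √((5 + y) + y)/9 = -4 + √(5 + 2*y)/9)
(126 + b(h, m(-1, -3)))*(-237 + 91) = (126 + (-4 + √(5 + 2*(4 + 2*(-1)*(-3)²))/9))*(-237 + 91) = (126 + (-4 + √(5 + 2*(4 + 2*(-1)*9))/9))*(-146) = (126 + (-4 + √(5 + 2*(4 - 18))/9))*(-146) = (126 + (-4 + √(5 + 2*(-14))/9))*(-146) = (126 + (-4 + √(5 - 28)/9))*(-146) = (126 + (-4 + √(-23)/9))*(-146) = (126 + (-4 + (I*√23)/9))*(-146) = (126 + (-4 + I*√23/9))*(-146) = (122 + I*√23/9)*(-146) = -17812 - 146*I*√23/9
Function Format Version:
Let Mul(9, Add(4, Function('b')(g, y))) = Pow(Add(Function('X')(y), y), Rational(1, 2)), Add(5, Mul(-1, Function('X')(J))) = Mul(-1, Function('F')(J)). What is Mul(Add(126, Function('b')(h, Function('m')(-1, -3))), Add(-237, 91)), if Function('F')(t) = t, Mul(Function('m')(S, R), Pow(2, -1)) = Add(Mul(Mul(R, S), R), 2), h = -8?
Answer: Add(-17812, Mul(Rational(-146, 9), I, Pow(23, Rational(1, 2)))) ≈ Add(-17812., Mul(-77.799, I))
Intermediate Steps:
Function('m')(S, R) = Add(4, Mul(2, S, Pow(R, 2))) (Function('m')(S, R) = Mul(2, Add(Mul(Mul(R, S), R), 2)) = Mul(2, Add(Mul(S, Pow(R, 2)), 2)) = Mul(2, Add(2, Mul(S, Pow(R, 2)))) = Add(4, Mul(2, S, Pow(R, 2))))
Function('X')(J) = Add(5, J) (Function('X')(J) = Add(5, Mul(-1, Mul(-1, J))) = Add(5, J))
Function('b')(g, y) = Add(-4, Mul(Rational(1, 9), Pow(Add(5, Mul(2, y)), Rational(1, 2)))) (Function('b')(g, y) = Add(-4, Mul(Rational(1, 9), Pow(Add(Add(5, y), y), Rational(1, 2)))) = Add(-4, Mul(Rational(1, 9), Pow(Add(5, Mul(2, y)), Rational(1, 2)))))
Mul(Add(126, Function('b')(h, Function('m')(-1, -3))), Add(-237, 91)) = Mul(Add(126, Add(-4, Mul(Rational(1, 9), Pow(Add(5, Mul(2, Add(4, Mul(2, -1, Pow(-3, 2))))), Rational(1, 2))))), Add(-237, 91)) = Mul(Add(126, Add(-4, Mul(Rational(1, 9), Pow(Add(5, Mul(2, Add(4, Mul(2, -1, 9)))), Rational(1, 2))))), -146) = Mul(Add(126, Add(-4, Mul(Rational(1, 9), Pow(Add(5, Mul(2, Add(4, -18))), Rational(1, 2))))), -146) = Mul(Add(126, Add(-4, Mul(Rational(1, 9), Pow(Add(5, Mul(2, -14)), Rational(1, 2))))), -146) = Mul(Add(126, Add(-4, Mul(Rational(1, 9), Pow(Add(5, -28), Rational(1, 2))))), -146) = Mul(Add(126, Add(-4, Mul(Rational(1, 9), Pow(-23, Rational(1, 2))))), -146) = Mul(Add(126, Add(-4, Mul(Rational(1, 9), Mul(I, Pow(23, Rational(1, 2)))))), -146) = Mul(Add(126, Add(-4, Mul(Rational(1, 9), I, Pow(23, Rational(1, 2))))), -146) = Mul(Add(122, Mul(Rational(1, 9), I, Pow(23, Rational(1, 2)))), -146) = Add(-17812, Mul(Rational(-146, 9), I, Pow(23, Rational(1, 2))))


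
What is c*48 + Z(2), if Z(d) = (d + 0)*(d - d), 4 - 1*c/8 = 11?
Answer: -2688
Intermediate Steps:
c = -56 (c = 32 - 8*11 = 32 - 88 = -56)
Z(d) = 0 (Z(d) = d*0 = 0)
c*48 + Z(2) = -56*48 + 0 = -2688 + 0 = -2688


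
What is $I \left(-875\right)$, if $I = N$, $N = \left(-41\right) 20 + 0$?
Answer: $717500$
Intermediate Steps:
$N = -820$ ($N = -820 + 0 = -820$)
$I = -820$
$I \left(-875\right) = \left(-820\right) \left(-875\right) = 717500$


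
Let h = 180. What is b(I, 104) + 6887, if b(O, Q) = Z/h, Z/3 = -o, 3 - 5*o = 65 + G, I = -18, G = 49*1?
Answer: 688737/100 ≈ 6887.4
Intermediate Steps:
G = 49
o = -111/5 (o = ⅗ - (65 + 49)/5 = ⅗ - ⅕*114 = ⅗ - 114/5 = -111/5 ≈ -22.200)
Z = 333/5 (Z = 3*(-1*(-111/5)) = 3*(111/5) = 333/5 ≈ 66.600)
b(O, Q) = 37/100 (b(O, Q) = (333/5)/180 = (333/5)*(1/180) = 37/100)
b(I, 104) + 6887 = 37/100 + 6887 = 688737/100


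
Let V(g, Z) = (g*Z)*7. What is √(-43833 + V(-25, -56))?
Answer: I*√34033 ≈ 184.48*I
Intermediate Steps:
V(g, Z) = 7*Z*g (V(g, Z) = (Z*g)*7 = 7*Z*g)
√(-43833 + V(-25, -56)) = √(-43833 + 7*(-56)*(-25)) = √(-43833 + 9800) = √(-34033) = I*√34033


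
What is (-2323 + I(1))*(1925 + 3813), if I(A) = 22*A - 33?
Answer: -13392492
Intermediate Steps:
I(A) = -33 + 22*A
(-2323 + I(1))*(1925 + 3813) = (-2323 + (-33 + 22*1))*(1925 + 3813) = (-2323 + (-33 + 22))*5738 = (-2323 - 11)*5738 = -2334*5738 = -13392492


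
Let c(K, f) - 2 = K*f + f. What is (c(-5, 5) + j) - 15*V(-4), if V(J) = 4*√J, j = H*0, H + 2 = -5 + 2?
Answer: -18 - 120*I ≈ -18.0 - 120.0*I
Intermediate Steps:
H = -5 (H = -2 + (-5 + 2) = -2 - 3 = -5)
c(K, f) = 2 + f + K*f (c(K, f) = 2 + (K*f + f) = 2 + (f + K*f) = 2 + f + K*f)
j = 0 (j = -5*0 = 0)
(c(-5, 5) + j) - 15*V(-4) = ((2 + 5 - 5*5) + 0) - 60*√(-4) = ((2 + 5 - 25) + 0) - 60*2*I = (-18 + 0) - 120*I = -18 - 120*I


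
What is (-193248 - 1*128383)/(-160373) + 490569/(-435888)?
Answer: 20507023697/23301555408 ≈ 0.88007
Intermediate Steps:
(-193248 - 1*128383)/(-160373) + 490569/(-435888) = (-193248 - 128383)*(-1/160373) + 490569*(-1/435888) = -321631*(-1/160373) - 163523/145296 = 321631/160373 - 163523/145296 = 20507023697/23301555408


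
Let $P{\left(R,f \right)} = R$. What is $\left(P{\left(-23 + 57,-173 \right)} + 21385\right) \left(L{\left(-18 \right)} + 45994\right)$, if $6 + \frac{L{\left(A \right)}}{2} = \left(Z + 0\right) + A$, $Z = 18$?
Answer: $984888458$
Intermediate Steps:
$L{\left(A \right)} = 24 + 2 A$ ($L{\left(A \right)} = -12 + 2 \left(\left(18 + 0\right) + A\right) = -12 + 2 \left(18 + A\right) = -12 + \left(36 + 2 A\right) = 24 + 2 A$)
$\left(P{\left(-23 + 57,-173 \right)} + 21385\right) \left(L{\left(-18 \right)} + 45994\right) = \left(\left(-23 + 57\right) + 21385\right) \left(\left(24 + 2 \left(-18\right)\right) + 45994\right) = \left(34 + 21385\right) \left(\left(24 - 36\right) + 45994\right) = 21419 \left(-12 + 45994\right) = 21419 \cdot 45982 = 984888458$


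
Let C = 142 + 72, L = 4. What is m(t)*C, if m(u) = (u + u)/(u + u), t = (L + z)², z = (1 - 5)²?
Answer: 214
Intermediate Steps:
z = 16 (z = (-4)² = 16)
t = 400 (t = (4 + 16)² = 20² = 400)
C = 214
m(u) = 1 (m(u) = (2*u)/((2*u)) = (2*u)*(1/(2*u)) = 1)
m(t)*C = 1*214 = 214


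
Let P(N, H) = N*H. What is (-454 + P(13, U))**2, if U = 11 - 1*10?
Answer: 194481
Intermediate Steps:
U = 1 (U = 11 - 10 = 1)
P(N, H) = H*N
(-454 + P(13, U))**2 = (-454 + 1*13)**2 = (-454 + 13)**2 = (-441)**2 = 194481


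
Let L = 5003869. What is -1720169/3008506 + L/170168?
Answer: 7380726095661/255975724504 ≈ 28.834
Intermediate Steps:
-1720169/3008506 + L/170168 = -1720169/3008506 + 5003869/170168 = 7380726095661/255975724504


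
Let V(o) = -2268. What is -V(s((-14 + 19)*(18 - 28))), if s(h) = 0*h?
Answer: 2268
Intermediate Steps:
s(h) = 0
-V(s((-14 + 19)*(18 - 28))) = -1*(-2268) = 2268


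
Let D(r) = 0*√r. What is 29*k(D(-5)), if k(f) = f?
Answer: 0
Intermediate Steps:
D(r) = 0
29*k(D(-5)) = 29*0 = 0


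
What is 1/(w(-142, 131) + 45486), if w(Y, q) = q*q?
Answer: 1/62647 ≈ 1.5962e-5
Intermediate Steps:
w(Y, q) = q**2
1/(w(-142, 131) + 45486) = 1/(131**2 + 45486) = 1/(17161 + 45486) = 1/62647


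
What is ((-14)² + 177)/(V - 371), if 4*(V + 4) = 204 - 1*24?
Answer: -373/330 ≈ -1.1303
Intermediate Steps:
V = 41 (V = -4 + (204 - 1*24)/4 = -4 + (204 - 24)/4 = -4 + (¼)*180 = -4 + 45 = 41)
((-14)² + 177)/(V - 371) = ((-14)² + 177)/(41 - 371) = (196 + 177)/(-330) = 373*(-1/330) = -373/330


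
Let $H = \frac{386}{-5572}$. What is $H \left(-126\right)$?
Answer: $\frac{1737}{199} \approx 8.7286$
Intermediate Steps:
$H = - \frac{193}{2786}$ ($H = 386 \left(- \frac{1}{5572}\right) = - \frac{193}{2786} \approx -0.069275$)
$H \left(-126\right) = \left(- \frac{193}{2786}\right) \left(-126\right) = \frac{1737}{199}$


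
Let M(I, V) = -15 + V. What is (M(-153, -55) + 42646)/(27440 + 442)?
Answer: 7096/4647 ≈ 1.5270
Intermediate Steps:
(M(-153, -55) + 42646)/(27440 + 442) = ((-15 - 55) + 42646)/(27440 + 442) = (-70 + 42646)/27882 = 42576*(1/27882) = 7096/4647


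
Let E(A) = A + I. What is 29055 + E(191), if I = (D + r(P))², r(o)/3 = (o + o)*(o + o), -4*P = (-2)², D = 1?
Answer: 29415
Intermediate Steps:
P = -1 (P = -¼*(-2)² = -¼*4 = -1)
r(o) = 12*o² (r(o) = 3*((o + o)*(o + o)) = 3*((2*o)*(2*o)) = 3*(4*o²) = 12*o²)
I = 169 (I = (1 + 12*(-1)²)² = (1 + 12*1)² = (1 + 12)² = 13² = 169)
E(A) = 169 + A (E(A) = A + 169 = 169 + A)
29055 + E(191) = 29055 + (169 + 191) = 29055 + 360 = 29415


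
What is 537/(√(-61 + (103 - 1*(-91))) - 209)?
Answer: -1969/764 - 179*√133/14516 ≈ -2.7194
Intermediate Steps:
537/(√(-61 + (103 - 1*(-91))) - 209) = 537/(√(-61 + (103 + 91)) - 209) = 537/(√(-61 + 194) - 209) = 537/(√133 - 209) = 537/(-209 + √133)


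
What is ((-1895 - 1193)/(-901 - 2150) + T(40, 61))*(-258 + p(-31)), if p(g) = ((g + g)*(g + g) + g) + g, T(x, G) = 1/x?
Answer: 111509051/30510 ≈ 3654.8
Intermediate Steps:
p(g) = 2*g + 4*g**2 (p(g) = ((2*g)*(2*g) + g) + g = (4*g**2 + g) + g = (g + 4*g**2) + g = 2*g + 4*g**2)
((-1895 - 1193)/(-901 - 2150) + T(40, 61))*(-258 + p(-31)) = ((-1895 - 1193)/(-901 - 2150) + 1/40)*(-258 + 2*(-31)*(1 + 2*(-31))) = (-3088/(-3051) + 1/40)*(-258 + 2*(-31)*(1 - 62)) = (-3088*(-1/3051) + 1/40)*(-258 + 2*(-31)*(-61)) = (3088/3051 + 1/40)*(-258 + 3782) = (126571/122040)*3524 = 111509051/30510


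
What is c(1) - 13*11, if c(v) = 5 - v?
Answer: -139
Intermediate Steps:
c(1) - 13*11 = (5 - 1*1) - 13*11 = (5 - 1) - 143 = 4 - 143 = -139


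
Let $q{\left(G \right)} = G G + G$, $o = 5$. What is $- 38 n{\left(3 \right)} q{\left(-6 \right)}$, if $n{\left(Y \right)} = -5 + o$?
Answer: $0$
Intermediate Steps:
$n{\left(Y \right)} = 0$ ($n{\left(Y \right)} = -5 + 5 = 0$)
$q{\left(G \right)} = G + G^{2}$ ($q{\left(G \right)} = G^{2} + G = G + G^{2}$)
$- 38 n{\left(3 \right)} q{\left(-6 \right)} = \left(-38\right) 0 \left(- 6 \left(1 - 6\right)\right) = 0 \left(\left(-6\right) \left(-5\right)\right) = 0 \cdot 30 = 0$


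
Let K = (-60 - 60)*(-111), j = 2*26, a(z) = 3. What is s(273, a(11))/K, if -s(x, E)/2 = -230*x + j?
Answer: 31369/3330 ≈ 9.4201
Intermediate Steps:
j = 52
s(x, E) = -104 + 460*x (s(x, E) = -2*(-230*x + 52) = -2*(52 - 230*x) = -104 + 460*x)
K = 13320 (K = -120*(-111) = 13320)
s(273, a(11))/K = (-104 + 460*273)/13320 = (-104 + 125580)*(1/13320) = 125476*(1/13320) = 31369/3330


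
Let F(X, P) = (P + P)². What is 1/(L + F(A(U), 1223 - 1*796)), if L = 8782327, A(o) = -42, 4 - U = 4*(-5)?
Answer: 1/9511643 ≈ 1.0513e-7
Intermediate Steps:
U = 24 (U = 4 - 4*(-5) = 4 - 1*(-20) = 4 + 20 = 24)
F(X, P) = 4*P² (F(X, P) = (2*P)² = 4*P²)
1/(L + F(A(U), 1223 - 1*796)) = 1/(8782327 + 4*(1223 - 1*796)²) = 1/(8782327 + 4*(1223 - 796)²) = 1/(8782327 + 4*427²) = 1/(8782327 + 4*182329) = 1/(8782327 + 729316) = 1/9511643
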